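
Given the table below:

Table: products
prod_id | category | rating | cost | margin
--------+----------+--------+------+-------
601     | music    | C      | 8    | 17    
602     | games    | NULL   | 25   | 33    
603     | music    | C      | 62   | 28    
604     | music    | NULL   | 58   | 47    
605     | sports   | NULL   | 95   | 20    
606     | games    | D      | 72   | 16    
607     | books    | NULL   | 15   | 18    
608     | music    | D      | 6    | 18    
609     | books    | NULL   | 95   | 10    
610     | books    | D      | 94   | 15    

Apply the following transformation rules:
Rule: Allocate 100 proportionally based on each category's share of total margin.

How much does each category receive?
books: 19.37, games: 22.07, music: 49.55, sports: 9.01

Step 1: Calculate total margin = 222
Step 2: Calculate each category's proportion:
  books: 43/222 = 19.37% → 19.37
  games: 49/222 = 22.07% → 22.07
  music: 110/222 = 49.55% → 49.55
  sports: 20/222 = 9.01% → 9.01
Step 3: Verify: sum of allocations ≈ 100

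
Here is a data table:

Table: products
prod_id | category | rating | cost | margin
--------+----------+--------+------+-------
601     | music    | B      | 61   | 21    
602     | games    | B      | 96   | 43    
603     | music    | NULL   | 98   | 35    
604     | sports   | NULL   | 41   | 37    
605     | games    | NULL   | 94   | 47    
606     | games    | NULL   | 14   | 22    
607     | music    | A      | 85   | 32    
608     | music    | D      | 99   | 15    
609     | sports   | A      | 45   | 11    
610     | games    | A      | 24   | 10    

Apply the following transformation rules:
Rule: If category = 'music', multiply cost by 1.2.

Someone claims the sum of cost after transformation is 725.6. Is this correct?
Yes, the result is correct.

Step 1: Calculate the correct sum after transformation
Step 2: Apply multiplier 1.2 to records where category = 'music'
Step 3: Correct result = 725.6
Step 4: Claimed result = 725.6
Step 5: 725.6 = 725.6 ✓
Conclusion: The claimed result is correct.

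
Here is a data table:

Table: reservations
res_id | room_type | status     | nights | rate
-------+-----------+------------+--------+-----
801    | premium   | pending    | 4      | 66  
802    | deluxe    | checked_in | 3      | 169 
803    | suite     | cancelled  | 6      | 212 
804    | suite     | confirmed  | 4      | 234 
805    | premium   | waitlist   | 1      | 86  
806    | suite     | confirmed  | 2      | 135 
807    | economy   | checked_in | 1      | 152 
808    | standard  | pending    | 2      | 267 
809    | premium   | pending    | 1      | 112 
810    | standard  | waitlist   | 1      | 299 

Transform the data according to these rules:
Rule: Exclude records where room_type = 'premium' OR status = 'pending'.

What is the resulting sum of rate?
1201

Step 1: Find records where room_type = 'premium' OR status = 'pending'
Step 2: 4 records match, summing to 531
Step 3: Original sum: 1732
Step 4: Remaining sum = 1732 - 531 = 1201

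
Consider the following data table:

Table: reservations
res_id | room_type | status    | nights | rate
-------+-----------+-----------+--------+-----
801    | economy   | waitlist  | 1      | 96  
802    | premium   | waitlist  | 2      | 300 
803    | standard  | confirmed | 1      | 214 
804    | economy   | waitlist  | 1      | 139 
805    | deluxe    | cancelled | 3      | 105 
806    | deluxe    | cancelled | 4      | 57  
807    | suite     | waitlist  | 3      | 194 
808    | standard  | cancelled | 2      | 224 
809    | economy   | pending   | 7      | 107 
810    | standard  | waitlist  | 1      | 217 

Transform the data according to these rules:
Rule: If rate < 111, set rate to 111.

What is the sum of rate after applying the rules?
1732

Step 1: 4 records have rate < 111
Step 2: These records originally summed to 365
Step 3: After setting to minimum: 4 × 111 = 444
Step 4: Unaffected records sum: 1288
Step 5: Final sum = 444 + 1288 = 1732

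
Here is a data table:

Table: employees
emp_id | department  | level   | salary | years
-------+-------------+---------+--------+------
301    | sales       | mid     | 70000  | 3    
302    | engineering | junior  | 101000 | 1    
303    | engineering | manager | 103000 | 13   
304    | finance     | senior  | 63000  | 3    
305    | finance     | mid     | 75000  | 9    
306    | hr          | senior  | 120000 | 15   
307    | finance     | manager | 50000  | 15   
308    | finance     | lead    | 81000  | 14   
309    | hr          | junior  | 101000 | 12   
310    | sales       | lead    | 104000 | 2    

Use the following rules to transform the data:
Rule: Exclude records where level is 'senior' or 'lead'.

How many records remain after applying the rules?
6

Step 1: Count records to exclude
  - 2 (senior) + 2 (lead) = 4 records
Step 2: Total records: 10
Step 3: Remaining = 10 - 4 = 6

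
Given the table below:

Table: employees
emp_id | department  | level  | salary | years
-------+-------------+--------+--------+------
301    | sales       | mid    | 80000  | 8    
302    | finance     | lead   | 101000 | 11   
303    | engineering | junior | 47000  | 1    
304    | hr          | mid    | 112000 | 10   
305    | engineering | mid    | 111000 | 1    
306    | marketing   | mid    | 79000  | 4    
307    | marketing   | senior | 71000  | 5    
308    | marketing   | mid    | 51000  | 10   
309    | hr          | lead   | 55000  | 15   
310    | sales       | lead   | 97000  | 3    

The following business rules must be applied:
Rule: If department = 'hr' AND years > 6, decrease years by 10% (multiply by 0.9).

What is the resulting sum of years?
65.5

Step 1: Find records where department = 'hr' AND years > 6
Step 2: 2 records match, summing to 25
Step 3: After multiplier: 25 × 0.9 = 22.5
Step 4: Unaffected records sum: 43
Step 5: Final sum = 22.5 + 43 = 65.5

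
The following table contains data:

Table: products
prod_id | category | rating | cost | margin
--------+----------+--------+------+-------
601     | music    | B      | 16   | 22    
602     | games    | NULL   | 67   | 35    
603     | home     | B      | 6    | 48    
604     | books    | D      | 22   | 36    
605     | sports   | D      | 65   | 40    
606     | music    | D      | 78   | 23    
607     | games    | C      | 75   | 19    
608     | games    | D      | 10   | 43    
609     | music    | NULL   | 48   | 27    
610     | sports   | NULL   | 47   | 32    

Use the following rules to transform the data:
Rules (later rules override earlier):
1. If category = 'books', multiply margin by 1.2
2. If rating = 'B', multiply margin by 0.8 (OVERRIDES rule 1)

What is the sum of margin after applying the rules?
318.2

Step 1: Rule 2 takes priority for records with rating = 'B'
  - 2 records: 70 × 0.8 = 56.0
Step 2: Rule 1 applies to remaining records with category = 'books'
  - 1 records: 36 × 1.2 = 43.2
Step 3: Other records unchanged: 219
Step 4: Final sum = 56.0 + 43.2 + 219 = 318.2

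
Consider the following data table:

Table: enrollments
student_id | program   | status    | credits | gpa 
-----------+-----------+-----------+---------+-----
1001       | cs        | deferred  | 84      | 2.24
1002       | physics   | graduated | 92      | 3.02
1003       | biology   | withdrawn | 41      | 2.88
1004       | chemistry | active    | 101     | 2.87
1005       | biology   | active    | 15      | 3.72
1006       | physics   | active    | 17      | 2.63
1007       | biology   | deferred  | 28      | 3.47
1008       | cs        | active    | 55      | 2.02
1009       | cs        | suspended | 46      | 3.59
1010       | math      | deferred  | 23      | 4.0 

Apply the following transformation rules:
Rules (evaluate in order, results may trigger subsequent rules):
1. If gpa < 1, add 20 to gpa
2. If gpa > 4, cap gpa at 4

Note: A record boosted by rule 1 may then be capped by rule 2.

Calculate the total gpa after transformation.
30.44

Step 1: Apply rule 1 to records with gpa < 1
  - 0 records get bonus of 20
  - Of these, 0 records then exceed 4 and get capped
Step 2: Apply rule 2 to records with gpa > 4
  - 0 records (original) are capped
Step 3: Calculate final sum = 30.44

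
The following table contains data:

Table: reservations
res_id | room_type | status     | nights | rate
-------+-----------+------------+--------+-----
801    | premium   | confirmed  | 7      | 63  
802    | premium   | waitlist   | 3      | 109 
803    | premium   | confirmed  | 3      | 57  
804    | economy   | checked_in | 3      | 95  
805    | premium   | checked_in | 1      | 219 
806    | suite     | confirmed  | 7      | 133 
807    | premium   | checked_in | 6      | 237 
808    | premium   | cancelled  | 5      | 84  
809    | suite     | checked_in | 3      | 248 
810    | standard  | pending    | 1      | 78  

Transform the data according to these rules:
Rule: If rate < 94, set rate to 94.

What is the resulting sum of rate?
1417

Step 1: 4 records have rate < 94
Step 2: These records originally summed to 282
Step 3: After setting to minimum: 4 × 94 = 376
Step 4: Unaffected records sum: 1041
Step 5: Final sum = 376 + 1041 = 1417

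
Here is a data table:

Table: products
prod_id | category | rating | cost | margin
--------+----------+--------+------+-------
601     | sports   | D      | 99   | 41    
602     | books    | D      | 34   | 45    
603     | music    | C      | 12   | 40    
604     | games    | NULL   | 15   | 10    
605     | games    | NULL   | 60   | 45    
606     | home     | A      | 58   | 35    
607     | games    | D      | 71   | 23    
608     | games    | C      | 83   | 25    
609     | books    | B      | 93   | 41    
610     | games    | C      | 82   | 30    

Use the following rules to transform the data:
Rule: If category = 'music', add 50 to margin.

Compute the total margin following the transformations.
385

Step 1: Count records where category = 'music': 1
Step 2: Total bonus added: 1 × 50 = 50
Step 3: Original sum of margin: 335
Step 4: Final sum = 335 + 50 = 385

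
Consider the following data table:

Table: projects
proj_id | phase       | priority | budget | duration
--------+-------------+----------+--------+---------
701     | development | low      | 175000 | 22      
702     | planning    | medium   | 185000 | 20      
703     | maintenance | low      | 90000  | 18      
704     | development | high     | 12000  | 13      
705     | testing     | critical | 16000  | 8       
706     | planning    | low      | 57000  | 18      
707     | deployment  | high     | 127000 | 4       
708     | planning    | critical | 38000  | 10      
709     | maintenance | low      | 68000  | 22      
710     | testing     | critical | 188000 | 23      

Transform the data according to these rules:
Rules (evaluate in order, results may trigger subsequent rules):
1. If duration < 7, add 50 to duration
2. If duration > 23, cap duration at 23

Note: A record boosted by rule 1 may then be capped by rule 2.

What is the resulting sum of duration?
177

Step 1: Apply rule 1 to records with duration < 7
  - 1 records get bonus of 50
  - Of these, 1 records then exceed 23 and get capped
Step 2: Apply rule 2 to records with duration > 23
  - 0 records (original) are capped
Step 3: Calculate final sum = 177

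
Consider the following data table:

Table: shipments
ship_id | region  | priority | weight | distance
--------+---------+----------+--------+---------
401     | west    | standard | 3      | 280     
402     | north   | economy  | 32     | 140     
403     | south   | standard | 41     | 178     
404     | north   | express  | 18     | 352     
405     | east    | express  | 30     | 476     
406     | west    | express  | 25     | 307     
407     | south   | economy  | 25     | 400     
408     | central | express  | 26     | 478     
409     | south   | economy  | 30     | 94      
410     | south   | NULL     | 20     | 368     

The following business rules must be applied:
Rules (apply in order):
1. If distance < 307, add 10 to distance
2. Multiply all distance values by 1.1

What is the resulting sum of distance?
3424.3

Step 1: Apply Rule 1 - Add 10 to records with distance < 307
  - 4 records affected: 692 + (4 × 10) = 732
  - Unaffected records: 2381
  - Sum after Rule 1: 3113
Step 2: Apply Rule 2 - Multiply all by 1.1
  - 3113 × 1.1 = 3424.3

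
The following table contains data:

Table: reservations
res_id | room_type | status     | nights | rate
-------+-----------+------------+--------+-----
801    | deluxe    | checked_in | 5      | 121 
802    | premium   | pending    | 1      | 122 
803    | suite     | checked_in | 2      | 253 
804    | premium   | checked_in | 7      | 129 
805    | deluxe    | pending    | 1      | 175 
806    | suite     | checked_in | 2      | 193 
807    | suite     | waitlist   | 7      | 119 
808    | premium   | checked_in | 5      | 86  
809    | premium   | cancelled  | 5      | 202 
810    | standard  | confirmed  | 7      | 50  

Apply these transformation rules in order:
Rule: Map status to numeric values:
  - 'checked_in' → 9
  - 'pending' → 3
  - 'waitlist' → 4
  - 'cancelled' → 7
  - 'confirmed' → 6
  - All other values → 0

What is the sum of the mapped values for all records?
68

Step 1: Apply mapping to each record
Step 2: Count by status:
  'checked_in': 5 records × 9 = 45
  'pending': 2 records × 3 = 6
  'waitlist': 1 records × 4 = 4
  'cancelled': 1 records × 7 = 7
  'confirmed': 1 records × 6 = 6
Step 3: Sum all mapped values = 68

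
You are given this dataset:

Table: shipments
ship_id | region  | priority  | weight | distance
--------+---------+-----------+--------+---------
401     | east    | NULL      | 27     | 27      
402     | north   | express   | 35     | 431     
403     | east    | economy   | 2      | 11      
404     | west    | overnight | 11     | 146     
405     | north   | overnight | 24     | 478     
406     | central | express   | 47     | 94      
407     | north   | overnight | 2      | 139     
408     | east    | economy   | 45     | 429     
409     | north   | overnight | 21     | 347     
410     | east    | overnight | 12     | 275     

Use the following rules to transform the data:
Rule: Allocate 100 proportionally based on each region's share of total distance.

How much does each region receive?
central: 3.95, east: 31.22, north: 58.69, west: 6.14

Step 1: Calculate total distance = 2377
Step 2: Calculate each region's proportion:
  central: 94/2377 = 3.95% → 3.95
  east: 742/2377 = 31.22% → 31.22
  north: 1395/2377 = 58.69% → 58.69
  west: 146/2377 = 6.14% → 6.14
Step 3: Verify: sum of allocations ≈ 100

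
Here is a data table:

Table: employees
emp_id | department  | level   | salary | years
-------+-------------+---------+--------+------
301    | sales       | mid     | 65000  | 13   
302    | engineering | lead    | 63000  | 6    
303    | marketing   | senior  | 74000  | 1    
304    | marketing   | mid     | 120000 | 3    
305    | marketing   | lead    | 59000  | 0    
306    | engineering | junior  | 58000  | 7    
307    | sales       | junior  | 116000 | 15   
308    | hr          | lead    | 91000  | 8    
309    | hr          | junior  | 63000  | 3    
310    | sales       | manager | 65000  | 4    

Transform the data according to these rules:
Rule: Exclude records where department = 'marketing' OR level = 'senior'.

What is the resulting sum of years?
56

Step 1: Find records where department = 'marketing' OR level = 'senior'
Step 2: 3 records match, summing to 4
Step 3: Original sum: 60
Step 4: Remaining sum = 60 - 4 = 56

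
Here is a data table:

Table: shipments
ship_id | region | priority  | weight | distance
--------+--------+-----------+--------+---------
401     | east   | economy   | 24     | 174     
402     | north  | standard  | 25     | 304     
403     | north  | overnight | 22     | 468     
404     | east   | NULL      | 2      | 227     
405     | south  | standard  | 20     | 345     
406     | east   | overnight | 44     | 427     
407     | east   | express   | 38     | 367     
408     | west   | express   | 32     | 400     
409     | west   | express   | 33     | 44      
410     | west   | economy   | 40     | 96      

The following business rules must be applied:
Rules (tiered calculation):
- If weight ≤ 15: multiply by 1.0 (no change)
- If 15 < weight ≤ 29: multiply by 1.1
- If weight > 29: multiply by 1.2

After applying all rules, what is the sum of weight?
326.5

Step 1: Tier 1 (weight ≤ 15): 1 records, sum = 2 × 1.0 = 2.0
Step 2: Tier 2 (15 < weight ≤ 29): 4 records, sum = 91 × 1.1 = 100.1
Step 3: Tier 3 (weight > 29): 5 records, sum = 187 × 1.2 = 224.4
Step 4: Final sum = 2.0 + 100.1 + 224.4 = 326.5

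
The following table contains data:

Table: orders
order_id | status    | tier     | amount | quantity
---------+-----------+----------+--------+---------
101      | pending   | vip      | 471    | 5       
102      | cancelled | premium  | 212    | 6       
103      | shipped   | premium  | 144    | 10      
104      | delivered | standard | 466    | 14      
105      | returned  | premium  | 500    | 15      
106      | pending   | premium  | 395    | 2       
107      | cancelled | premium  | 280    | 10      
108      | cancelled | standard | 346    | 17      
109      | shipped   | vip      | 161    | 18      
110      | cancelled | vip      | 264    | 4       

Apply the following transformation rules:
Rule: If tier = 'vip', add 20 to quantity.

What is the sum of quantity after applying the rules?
161

Step 1: Count records where tier = 'vip': 3
Step 2: Total bonus added: 3 × 20 = 60
Step 3: Original sum of quantity: 101
Step 4: Final sum = 101 + 60 = 161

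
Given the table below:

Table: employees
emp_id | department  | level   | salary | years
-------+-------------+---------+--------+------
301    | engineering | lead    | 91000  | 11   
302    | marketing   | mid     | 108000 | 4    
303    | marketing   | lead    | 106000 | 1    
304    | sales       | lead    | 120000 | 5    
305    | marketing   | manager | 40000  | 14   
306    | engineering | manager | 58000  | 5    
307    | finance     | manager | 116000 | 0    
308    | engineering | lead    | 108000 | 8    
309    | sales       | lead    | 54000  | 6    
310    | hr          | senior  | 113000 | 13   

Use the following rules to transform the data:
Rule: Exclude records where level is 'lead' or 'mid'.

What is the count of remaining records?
4

Step 1: Count records to exclude
  - 5 (lead) + 1 (mid) = 6 records
Step 2: Total records: 10
Step 3: Remaining = 10 - 6 = 4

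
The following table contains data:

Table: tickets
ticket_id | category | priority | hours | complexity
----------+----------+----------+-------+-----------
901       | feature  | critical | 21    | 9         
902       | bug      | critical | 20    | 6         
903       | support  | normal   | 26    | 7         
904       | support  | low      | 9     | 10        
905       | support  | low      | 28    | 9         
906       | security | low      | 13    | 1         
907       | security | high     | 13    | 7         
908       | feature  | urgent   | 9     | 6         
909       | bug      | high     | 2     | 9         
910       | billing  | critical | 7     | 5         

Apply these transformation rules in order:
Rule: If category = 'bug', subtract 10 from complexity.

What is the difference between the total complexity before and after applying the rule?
20

Step 1: Original sum of complexity = 69
Step 2: 2 records have category = 'bug'
Step 3: Each affected record changes by -10
Step 4: Total change = 2 × -10 = -20
Step 5: New sum = 69 + -20 = 49
Step 6: Difference = |49 - 69| = 20
        (Sum decreased by 20)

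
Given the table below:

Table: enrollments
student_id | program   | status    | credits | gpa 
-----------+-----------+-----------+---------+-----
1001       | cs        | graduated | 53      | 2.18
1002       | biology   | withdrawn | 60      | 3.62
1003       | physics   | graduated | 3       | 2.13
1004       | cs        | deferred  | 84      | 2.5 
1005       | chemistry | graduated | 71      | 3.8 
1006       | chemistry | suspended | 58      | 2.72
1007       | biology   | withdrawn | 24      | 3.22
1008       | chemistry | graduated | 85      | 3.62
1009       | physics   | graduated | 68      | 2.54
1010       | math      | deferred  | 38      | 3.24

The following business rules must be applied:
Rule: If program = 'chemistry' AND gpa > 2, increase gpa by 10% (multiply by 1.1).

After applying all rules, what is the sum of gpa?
30.58

Step 1: Find records where program = 'chemistry' AND gpa > 2
Step 2: 3 records match, summing to 10.14
Step 3: After multiplier: 10.14 × 1.1 = 11.15
Step 4: Unaffected records sum: 19.43
Step 5: Final sum = 11.15 + 19.43 = 30.58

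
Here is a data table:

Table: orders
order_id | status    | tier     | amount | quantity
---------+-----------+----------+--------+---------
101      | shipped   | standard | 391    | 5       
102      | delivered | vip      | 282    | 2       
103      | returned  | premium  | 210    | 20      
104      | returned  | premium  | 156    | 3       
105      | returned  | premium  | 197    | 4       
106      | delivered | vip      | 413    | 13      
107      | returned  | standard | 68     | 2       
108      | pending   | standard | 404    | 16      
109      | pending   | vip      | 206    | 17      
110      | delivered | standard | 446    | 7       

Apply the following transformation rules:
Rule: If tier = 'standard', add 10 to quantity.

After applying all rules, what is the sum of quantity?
129

Step 1: Count records where tier = 'standard': 4
Step 2: Total bonus added: 4 × 10 = 40
Step 3: Original sum of quantity: 89
Step 4: Final sum = 89 + 40 = 129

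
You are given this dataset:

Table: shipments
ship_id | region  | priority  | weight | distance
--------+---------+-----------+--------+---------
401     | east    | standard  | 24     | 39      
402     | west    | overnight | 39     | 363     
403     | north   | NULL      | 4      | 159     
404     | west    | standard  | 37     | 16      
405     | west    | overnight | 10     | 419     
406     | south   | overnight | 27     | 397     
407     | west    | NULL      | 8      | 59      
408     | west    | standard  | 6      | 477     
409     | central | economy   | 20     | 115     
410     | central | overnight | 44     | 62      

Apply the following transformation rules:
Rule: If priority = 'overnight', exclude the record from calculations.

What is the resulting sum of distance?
865

Step 1: Identify records where priority = 'overnight'
Step 2: The excluded records sum to 1241
Step 3: Original total distance = 2106
Step 4: Remaining total = 2106 - 1241 = 865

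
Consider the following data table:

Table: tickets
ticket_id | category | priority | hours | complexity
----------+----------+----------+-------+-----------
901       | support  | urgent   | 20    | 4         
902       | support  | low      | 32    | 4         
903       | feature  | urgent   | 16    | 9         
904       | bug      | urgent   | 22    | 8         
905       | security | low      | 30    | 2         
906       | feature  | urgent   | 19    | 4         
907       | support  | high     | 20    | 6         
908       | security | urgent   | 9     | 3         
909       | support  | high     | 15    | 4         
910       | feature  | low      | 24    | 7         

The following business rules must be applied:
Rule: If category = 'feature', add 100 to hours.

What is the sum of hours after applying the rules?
507

Step 1: Count records where category = 'feature': 3
Step 2: Total bonus added: 3 × 100 = 300
Step 3: Original sum of hours: 207
Step 4: Final sum = 207 + 300 = 507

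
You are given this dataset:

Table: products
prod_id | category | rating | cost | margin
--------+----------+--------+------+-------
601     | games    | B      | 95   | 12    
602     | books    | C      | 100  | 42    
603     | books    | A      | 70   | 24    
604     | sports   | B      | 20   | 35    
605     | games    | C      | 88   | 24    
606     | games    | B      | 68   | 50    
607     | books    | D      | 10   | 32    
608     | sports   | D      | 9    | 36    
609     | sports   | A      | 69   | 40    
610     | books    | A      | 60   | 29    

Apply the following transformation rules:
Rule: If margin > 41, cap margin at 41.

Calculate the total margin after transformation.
314

Step 1: 2 records have margin > 41
Step 2: These records originally summed to 92
Step 3: After capping: 2 × 41 = 82
Step 4: Unaffected records sum: 232
Step 5: Final sum = 82 + 232 = 314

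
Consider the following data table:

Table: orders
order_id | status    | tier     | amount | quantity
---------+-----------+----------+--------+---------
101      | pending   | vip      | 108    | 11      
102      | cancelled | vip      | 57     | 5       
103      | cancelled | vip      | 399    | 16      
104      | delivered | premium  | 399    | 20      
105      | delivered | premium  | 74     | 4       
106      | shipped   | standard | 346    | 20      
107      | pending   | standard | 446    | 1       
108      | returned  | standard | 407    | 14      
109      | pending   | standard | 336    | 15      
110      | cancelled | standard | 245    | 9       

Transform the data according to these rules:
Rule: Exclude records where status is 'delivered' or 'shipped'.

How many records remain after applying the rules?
7

Step 1: Count records to exclude
  - 2 (delivered) + 1 (shipped) = 3 records
Step 2: Total records: 10
Step 3: Remaining = 10 - 3 = 7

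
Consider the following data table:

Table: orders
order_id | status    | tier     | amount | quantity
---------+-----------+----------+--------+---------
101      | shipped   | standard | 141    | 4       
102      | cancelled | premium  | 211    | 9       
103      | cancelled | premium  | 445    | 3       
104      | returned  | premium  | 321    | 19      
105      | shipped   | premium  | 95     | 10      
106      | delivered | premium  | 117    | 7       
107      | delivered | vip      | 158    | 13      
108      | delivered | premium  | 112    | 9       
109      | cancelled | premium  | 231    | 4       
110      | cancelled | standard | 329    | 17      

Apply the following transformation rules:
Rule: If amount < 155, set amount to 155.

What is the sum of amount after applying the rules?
2315

Step 1: 4 records have amount < 155
Step 2: These records originally summed to 465
Step 3: After setting to minimum: 4 × 155 = 620
Step 4: Unaffected records sum: 1695
Step 5: Final sum = 620 + 1695 = 2315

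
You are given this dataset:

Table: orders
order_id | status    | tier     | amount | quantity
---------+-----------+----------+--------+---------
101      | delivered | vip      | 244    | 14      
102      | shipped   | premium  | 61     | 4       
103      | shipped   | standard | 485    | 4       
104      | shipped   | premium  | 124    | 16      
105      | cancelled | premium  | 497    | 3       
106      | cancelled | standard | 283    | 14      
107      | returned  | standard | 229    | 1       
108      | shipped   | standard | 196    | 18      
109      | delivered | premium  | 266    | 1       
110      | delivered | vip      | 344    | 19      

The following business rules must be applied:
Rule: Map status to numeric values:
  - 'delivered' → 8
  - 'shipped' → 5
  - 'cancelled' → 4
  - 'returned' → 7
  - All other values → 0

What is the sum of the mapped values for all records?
59

Step 1: Apply mapping to each record
Step 2: Count by status:
  'delivered': 3 records × 8 = 24
  'shipped': 4 records × 5 = 20
  'cancelled': 2 records × 4 = 8
  'returned': 1 records × 7 = 7
Step 3: Sum all mapped values = 59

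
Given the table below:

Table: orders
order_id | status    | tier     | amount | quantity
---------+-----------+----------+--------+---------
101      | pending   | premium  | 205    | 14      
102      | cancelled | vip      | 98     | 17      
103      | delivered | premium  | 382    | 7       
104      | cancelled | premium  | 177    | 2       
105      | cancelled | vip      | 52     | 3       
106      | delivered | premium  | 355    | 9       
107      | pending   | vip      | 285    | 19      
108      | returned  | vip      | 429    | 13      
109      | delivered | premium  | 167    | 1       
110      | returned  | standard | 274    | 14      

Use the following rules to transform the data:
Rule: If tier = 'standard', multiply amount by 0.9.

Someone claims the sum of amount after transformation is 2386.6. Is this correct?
No, the correct result is 2396.6.

Step 1: Calculate the correct sum after transformation
Step 2: Apply multiplier 0.9 to records where tier = 'standard'
Step 3: Correct result = 2396.6
Step 4: Claimed result = 2386.6
Step 5: 2396.6 ≠ 2386.6
Conclusion: The claimed result is incorrect. The correct answer is 2396.6.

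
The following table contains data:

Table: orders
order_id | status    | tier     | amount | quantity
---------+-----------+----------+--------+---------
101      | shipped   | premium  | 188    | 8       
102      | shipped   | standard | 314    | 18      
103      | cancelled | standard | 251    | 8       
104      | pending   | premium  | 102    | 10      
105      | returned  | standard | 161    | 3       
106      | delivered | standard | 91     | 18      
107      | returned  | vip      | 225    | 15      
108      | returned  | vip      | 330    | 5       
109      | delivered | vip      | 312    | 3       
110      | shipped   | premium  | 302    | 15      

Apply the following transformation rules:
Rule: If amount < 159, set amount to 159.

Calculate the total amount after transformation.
2401

Step 1: 2 records have amount < 159
Step 2: These records originally summed to 193
Step 3: After setting to minimum: 2 × 159 = 318
Step 4: Unaffected records sum: 2083
Step 5: Final sum = 318 + 2083 = 2401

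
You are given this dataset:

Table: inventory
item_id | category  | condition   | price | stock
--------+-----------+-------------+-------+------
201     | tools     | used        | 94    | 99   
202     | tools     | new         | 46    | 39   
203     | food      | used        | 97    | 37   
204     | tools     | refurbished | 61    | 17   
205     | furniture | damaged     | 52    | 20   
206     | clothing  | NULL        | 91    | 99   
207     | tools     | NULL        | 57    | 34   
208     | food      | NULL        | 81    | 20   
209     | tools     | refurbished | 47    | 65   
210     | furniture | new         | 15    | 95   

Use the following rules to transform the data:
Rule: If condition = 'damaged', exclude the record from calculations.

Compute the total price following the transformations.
589

Step 1: Identify records where condition = 'damaged'
Step 2: The excluded records sum to 52
Step 3: Original total price = 641
Step 4: Remaining total = 641 - 52 = 589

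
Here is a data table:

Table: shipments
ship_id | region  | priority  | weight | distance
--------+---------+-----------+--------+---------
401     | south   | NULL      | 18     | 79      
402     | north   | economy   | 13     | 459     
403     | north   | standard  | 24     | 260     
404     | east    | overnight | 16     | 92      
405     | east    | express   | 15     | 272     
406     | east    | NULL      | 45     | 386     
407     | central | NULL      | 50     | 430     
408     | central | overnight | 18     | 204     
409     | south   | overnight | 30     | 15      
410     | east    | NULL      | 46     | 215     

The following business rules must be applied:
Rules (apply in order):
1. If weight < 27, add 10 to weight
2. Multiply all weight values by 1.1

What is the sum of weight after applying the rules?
368.5

Step 1: Apply Rule 1 - Add 10 to records with weight < 27
  - 6 records affected: 104 + (6 × 10) = 164
  - Unaffected records: 171
  - Sum after Rule 1: 335
Step 2: Apply Rule 2 - Multiply all by 1.1
  - 335 × 1.1 = 368.5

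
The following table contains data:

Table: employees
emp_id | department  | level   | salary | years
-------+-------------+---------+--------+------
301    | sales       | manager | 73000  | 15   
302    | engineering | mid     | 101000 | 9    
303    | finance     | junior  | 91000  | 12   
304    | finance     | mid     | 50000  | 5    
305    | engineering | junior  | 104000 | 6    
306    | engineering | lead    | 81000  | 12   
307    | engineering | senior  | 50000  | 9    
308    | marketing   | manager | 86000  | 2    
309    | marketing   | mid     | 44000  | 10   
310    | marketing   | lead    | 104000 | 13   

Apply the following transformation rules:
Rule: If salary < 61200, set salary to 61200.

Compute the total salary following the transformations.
823600

Step 1: 3 records have salary < 61200
Step 2: These records originally summed to 144000
Step 3: After setting to minimum: 3 × 61200 = 183600
Step 4: Unaffected records sum: 640000
Step 5: Final sum = 183600 + 640000 = 823600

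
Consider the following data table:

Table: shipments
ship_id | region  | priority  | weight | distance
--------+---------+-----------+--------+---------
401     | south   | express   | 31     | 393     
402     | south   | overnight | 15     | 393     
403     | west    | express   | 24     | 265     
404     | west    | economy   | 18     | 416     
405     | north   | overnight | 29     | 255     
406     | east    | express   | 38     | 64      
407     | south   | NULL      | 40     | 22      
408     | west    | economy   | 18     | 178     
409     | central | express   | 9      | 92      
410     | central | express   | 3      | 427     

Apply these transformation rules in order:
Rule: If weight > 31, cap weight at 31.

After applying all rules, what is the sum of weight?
209

Step 1: 2 records have weight > 31
Step 2: These records originally summed to 78
Step 3: After capping: 2 × 31 = 62
Step 4: Unaffected records sum: 147
Step 5: Final sum = 62 + 147 = 209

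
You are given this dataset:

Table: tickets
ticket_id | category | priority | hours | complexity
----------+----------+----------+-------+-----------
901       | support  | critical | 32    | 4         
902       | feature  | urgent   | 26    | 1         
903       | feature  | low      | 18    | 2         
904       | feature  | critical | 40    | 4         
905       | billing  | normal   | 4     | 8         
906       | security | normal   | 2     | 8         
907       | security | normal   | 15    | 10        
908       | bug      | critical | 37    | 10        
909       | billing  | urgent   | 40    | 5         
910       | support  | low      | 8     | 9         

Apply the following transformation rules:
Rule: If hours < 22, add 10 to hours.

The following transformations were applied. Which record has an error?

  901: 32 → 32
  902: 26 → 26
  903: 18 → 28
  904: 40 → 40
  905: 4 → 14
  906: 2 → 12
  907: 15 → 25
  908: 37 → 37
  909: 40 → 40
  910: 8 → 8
Record 910 has an error. The correct transformed value should be 18, not 8.

Step 1: Check each record against the rule
Step 2: Record 910 has hours = 8
Step 3: Since 8 < 22, the bonus should have been applied
Step 4: Correct value = 18, but claimed value = 8
Conclusion: Record 910 has the error.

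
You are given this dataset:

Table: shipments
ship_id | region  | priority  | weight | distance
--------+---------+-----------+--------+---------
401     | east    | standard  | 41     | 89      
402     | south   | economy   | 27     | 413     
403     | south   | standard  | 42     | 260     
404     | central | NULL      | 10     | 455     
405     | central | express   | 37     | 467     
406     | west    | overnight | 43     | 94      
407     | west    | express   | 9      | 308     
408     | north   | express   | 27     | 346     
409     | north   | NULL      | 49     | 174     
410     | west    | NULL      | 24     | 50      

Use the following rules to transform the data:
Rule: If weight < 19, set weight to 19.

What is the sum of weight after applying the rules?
328

Step 1: 2 records have weight < 19
Step 2: These records originally summed to 19
Step 3: After setting to minimum: 2 × 19 = 38
Step 4: Unaffected records sum: 290
Step 5: Final sum = 38 + 290 = 328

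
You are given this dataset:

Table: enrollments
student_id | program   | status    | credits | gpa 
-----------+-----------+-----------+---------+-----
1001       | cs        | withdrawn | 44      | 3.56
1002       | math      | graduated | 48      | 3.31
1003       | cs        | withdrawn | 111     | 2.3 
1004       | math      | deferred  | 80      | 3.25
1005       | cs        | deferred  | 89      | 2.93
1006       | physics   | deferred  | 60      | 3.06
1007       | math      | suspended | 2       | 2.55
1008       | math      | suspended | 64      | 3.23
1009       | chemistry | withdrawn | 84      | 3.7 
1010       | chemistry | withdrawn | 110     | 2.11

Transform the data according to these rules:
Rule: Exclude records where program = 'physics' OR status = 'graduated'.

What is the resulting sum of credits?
584

Step 1: Find records where program = 'physics' OR status = 'graduated'
Step 2: 2 records match, summing to 108
Step 3: Original sum: 692
Step 4: Remaining sum = 692 - 108 = 584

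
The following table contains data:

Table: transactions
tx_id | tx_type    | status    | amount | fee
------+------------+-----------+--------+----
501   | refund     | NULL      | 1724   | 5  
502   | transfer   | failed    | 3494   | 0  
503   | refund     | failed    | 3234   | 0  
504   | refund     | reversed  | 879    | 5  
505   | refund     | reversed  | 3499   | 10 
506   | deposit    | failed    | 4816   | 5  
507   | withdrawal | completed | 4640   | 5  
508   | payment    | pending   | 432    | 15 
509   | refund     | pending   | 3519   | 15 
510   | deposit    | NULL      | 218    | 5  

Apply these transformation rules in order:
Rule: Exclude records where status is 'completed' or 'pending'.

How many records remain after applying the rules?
7

Step 1: Count records to exclude
  - 1 (completed) + 2 (pending) = 3 records
Step 2: Total records: 10
Step 3: Remaining = 10 - 3 = 7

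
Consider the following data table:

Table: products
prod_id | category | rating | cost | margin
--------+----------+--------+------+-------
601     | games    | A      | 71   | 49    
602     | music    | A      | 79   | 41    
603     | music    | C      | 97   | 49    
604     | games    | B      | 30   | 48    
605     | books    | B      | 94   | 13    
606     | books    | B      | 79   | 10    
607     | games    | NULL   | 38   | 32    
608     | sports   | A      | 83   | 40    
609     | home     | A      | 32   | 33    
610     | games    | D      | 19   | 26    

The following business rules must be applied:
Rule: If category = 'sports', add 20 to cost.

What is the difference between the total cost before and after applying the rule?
20

Step 1: Original sum of cost = 622
Step 2: 1 records have category = 'sports'
Step 3: Each affected record changes by 20
Step 4: Total change = 1 × 20 = 20
Step 5: New sum = 622 + 20 = 642
Step 6: Difference = |642 - 622| = 20
        (Sum increased by 20)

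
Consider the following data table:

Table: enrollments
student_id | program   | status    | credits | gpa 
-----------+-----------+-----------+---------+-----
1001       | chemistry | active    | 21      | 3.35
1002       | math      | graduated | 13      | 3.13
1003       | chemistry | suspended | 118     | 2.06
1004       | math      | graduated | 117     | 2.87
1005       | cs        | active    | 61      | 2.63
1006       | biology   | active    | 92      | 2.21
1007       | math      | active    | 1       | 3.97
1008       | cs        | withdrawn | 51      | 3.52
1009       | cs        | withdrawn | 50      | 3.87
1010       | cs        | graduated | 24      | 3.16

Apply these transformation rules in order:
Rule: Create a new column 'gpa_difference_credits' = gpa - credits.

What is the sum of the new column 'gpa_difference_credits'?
-517.23

Step 1: For each record, compute gpa - credits
Example calculations:
  3.35 - 21 = -17.65
  3.13 - 13 = -9.87
  2.06 - 118 = -115.94
  ...
Step 2: Sum all derived values
Step 3: Total = -517.23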